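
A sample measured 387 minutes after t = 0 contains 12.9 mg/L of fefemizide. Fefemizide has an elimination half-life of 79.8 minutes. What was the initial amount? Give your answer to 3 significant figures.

372 mg/L

Number of half-lives elapsed: n = 387/79.8 ≈ 4.8496.
A₀ = A × 2^n = 12.9 × 2^4.8496 = 12.9 × 28.833 ≈ 371.94 mg/L.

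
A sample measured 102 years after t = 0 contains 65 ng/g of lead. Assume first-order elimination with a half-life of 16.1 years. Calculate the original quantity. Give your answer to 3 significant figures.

5250 ng/g

Number of half-lives elapsed: n = 102/16.1 ≈ 6.3354.
A₀ = A × 2^n = 65 × 2^6.3354 = 65 × 80.751 ≈ 5248.8 ng/g.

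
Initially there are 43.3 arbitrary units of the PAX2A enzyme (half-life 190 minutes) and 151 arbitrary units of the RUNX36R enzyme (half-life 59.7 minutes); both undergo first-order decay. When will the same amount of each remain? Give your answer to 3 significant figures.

157 minutes

Set 43.3·(1/2)^(t/190) = 151·(1/2)^(t/59.7).
Taking log₂: log₂(43.3/151) = t·(1/190 − 1/59.7).
log₂(0.28675) = -1.8021; 1/190 − 1/59.7 = -0.011487.
t = -1.8021 / -0.011487 ≈ 156.88 minutes.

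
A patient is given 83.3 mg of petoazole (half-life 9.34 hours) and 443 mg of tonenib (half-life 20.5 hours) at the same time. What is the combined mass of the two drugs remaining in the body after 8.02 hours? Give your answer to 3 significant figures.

384 mg

petoazole: 83.3 × (1/2)^(8.02/9.34) = 83.3 × (1/2)^0.85867 ≈ 45.937 mg.
tonenib: 443 × (1/2)^(8.02/20.5) = 443 × (1/2)^0.39122 ≈ 337.78 mg.
Total = 45.937 + 337.78 ≈ 383.72 mg.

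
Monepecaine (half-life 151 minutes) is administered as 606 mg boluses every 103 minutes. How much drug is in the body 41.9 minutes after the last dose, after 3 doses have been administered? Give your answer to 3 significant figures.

1010 mg

The 3 doses were given 247.9, 144.9, 41.9 minutes ago.
Total = 606·(1/2)^(247.9/151) + 606·(1/2)^(144.9/151) + 606·(1/2)^(41.9/151)
      = 194.21 + 311.6 + 499.97 ≈ 1005.8 mg.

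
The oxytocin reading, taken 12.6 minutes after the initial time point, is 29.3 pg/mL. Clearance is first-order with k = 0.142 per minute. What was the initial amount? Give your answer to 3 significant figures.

t½ = ln 2 / k = 0.69315 / 0.142 ≈ 4.8813 minutes.
Number of half-lives elapsed: n = 12.6/4.8813 ≈ 2.5813.
A₀ = A × 2^n = 29.3 × 2^2.5813 = 29.3 × 5.9847 ≈ 175.35 pg/mL.

175 pg/mL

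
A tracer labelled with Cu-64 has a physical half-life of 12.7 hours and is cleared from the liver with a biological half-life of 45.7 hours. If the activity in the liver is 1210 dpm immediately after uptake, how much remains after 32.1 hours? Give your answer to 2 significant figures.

1/t_eff = 1/t_phys + 1/t_biol = 1/12.7 + 1/45.7 = 0.10062 per hour.
t_eff = 12.7 × 45.7 / (12.7 + 45.7) ≈ 9.9382 hours.
Remaining = 1210 × (1/2)^(32.1/9.9382) = 1210 × (1/2)^3.23 ≈ 128.96 dpm.

130 dpm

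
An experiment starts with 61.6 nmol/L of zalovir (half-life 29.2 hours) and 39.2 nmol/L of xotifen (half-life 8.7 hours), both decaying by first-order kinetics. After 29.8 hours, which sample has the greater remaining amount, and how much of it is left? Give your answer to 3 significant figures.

zalovir: 61.6 × (1/2)^1.0205 ≈ 30.364 nmol/L.
xotifen: 39.2 × (1/2)^3.4253 ≈ 3.649 nmol/L.
Zalovir has more remaining, at ≈ 30.364 nmol/L.

zalovir, 30.4 nmol/L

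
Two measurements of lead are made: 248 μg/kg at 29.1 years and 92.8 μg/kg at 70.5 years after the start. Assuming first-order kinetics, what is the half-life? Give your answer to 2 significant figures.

29 years

Over Δt = 70.5 − 29.1 = 41.4 years, the level fell by a factor of 248/92.8 ≈ 2.6724.
n = log₂(2.6724) ≈ 1.4181 half-lives, so t½ = 41.4/1.4181 ≈ 29.193 years.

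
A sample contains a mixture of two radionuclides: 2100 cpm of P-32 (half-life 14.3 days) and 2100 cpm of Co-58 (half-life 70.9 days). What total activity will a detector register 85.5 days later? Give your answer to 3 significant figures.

944 cpm

P-32: 2100 × (1/2)^(85.5/14.3) = 2100 × (1/2)^5.979 ≈ 33.293 cpm.
Co-58: 2100 × (1/2)^(85.5/70.9) = 2100 × (1/2)^1.2059 ≈ 910.33 cpm.
Total = 33.293 + 910.33 ≈ 943.63 cpm.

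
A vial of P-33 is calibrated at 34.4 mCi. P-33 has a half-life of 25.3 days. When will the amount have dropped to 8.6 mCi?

8.6/34.4 = 1/4, so 2 half-lives have elapsed.
t = 2 × 25.3 = 50.6 days.

50.6 days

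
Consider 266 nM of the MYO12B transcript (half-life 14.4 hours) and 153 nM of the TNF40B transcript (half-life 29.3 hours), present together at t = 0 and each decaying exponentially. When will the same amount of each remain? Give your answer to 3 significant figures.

Set 266·(1/2)^(t/14.4) = 153·(1/2)^(t/29.3).
Taking log₂: log₂(266/153) = t·(1/14.4 − 1/29.3).
log₂(1.7386) = 0.79789; 1/14.4 − 1/29.3 = 0.035315.
t = 0.79789 / 0.035315 ≈ 22.594 hours.

22.6 hours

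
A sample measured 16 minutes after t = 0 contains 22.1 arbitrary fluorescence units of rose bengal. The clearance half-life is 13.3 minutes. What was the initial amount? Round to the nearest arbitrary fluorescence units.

Number of half-lives elapsed: n = 16/13.3 ≈ 1.203.
A₀ = A × 2^n = 22.1 × 2^1.203 = 22.1 × 2.3022 ≈ 50.878 arbitrary fluorescence units.

51 arbitrary fluorescence units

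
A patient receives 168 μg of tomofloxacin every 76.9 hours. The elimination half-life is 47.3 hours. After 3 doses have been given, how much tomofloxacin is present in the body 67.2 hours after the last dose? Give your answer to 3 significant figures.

The 3 doses were given 221, 144.1, 67.2 hours ago.
Total = 168·(1/2)^(221/47.3) + 168·(1/2)^(144.1/47.3) + 168·(1/2)^(67.2/47.3)
      = 6.5888 + 20.334 + 62.752 ≈ 89.675 μg.

89.7 μg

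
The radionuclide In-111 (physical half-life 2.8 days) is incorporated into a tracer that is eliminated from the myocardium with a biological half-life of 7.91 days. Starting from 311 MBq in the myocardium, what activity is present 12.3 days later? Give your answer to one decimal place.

1/t_eff = 1/t_phys + 1/t_biol = 1/2.8 + 1/7.91 = 0.48357 per day.
t_eff = 2.8 × 7.91 / (2.8 + 7.91) ≈ 2.068 days.
Remaining = 311 × (1/2)^(12.3/2.068) = 311 × (1/2)^5.9479 ≈ 5.0382 MBq.

5.0 MBq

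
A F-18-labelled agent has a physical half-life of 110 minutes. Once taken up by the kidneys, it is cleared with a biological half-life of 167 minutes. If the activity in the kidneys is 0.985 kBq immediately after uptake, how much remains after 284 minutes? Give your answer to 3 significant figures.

0.0506 kBq

1/t_eff = 1/t_phys + 1/t_biol = 1/110 + 1/167 = 0.015079 per minute.
t_eff = 110 × 167 / (110 + 167) ≈ 66.318 minutes.
Remaining = 0.985 × (1/2)^(284/66.318) = 0.985 × (1/2)^4.2824 ≈ 0.050617 kBq.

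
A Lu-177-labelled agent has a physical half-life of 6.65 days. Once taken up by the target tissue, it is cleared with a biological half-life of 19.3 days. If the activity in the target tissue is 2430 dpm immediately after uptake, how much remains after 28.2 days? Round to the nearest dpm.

47 dpm

1/t_eff = 1/t_phys + 1/t_biol = 1/6.65 + 1/19.3 = 0.20219 per day.
t_eff = 6.65 × 19.3 / (6.65 + 19.3) ≈ 4.9459 days.
Remaining = 2430 × (1/2)^(28.2/4.9459) = 2430 × (1/2)^5.7017 ≈ 46.689 dpm.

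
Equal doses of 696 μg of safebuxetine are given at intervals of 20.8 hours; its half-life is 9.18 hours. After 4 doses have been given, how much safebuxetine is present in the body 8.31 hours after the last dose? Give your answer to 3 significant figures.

The 4 doses were given 70.71, 49.91, 29.11, 8.31 hours ago.
Total = 696·(1/2)^(70.71/9.18) + 696·(1/2)^(49.91/9.18) + 696·(1/2)^(29.11/9.18) + 696·(1/2)^(8.31/9.18)
      = 3.3411 + 16.068 + 77.274 + 371.63 ≈ 468.31 μg.

468 μg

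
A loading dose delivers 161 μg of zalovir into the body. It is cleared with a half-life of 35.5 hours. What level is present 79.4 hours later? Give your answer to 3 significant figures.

Number of half-lives: n = 79.4/35.5 ≈ 2.2366.
Remaining = 161 × (1/2)^2.2366 = 161 × 0.21218 ≈ 34.161 μg.

34.2 μg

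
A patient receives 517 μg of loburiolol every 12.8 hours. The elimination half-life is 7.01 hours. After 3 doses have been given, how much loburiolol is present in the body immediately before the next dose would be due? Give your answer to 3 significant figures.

The 3 doses were given 38.4, 25.6, 12.8 hours ago.
Total = 517·(1/2)^(38.4/7.01) + 517·(1/2)^(25.6/7.01) + 517·(1/2)^(12.8/7.01)
      = 11.601 + 41.129 + 145.82 ≈ 198.55 μg.

199 μg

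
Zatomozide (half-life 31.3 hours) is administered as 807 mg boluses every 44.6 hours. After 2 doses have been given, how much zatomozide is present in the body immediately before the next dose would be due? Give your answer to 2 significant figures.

410 mg

The 2 doses were given 89.2, 44.6 hours ago.
Total = 807·(1/2)^(89.2/31.3) + 807·(1/2)^(44.6/31.3)
      = 111.94 + 300.56 ≈ 412.5 mg.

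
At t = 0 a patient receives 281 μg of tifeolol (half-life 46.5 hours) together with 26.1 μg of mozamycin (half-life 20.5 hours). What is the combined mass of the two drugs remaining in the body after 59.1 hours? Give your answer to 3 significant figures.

tifeolol: 281 × (1/2)^(59.1/46.5) = 281 × (1/2)^1.271 ≈ 116.44 μg.
mozamycin: 26.1 × (1/2)^(59.1/20.5) = 26.1 × (1/2)^2.8829 ≈ 3.5383 μg.
Total = 116.44 + 3.5383 ≈ 119.98 μg.

120 μg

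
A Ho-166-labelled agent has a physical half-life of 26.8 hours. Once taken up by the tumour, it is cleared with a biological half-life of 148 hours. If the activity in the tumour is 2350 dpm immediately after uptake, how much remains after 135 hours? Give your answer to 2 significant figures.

1/t_eff = 1/t_phys + 1/t_biol = 1/26.8 + 1/148 = 0.04407 per hour.
t_eff = 26.8 × 148 / (26.8 + 148) ≈ 22.691 hours.
Remaining = 2350 × (1/2)^(135/22.691) = 2350 × (1/2)^5.9495 ≈ 38.027 dpm.

38 dpm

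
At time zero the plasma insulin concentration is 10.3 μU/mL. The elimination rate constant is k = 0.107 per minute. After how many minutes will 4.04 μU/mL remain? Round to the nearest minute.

t½ = ln 2 / k = 0.69315 / 0.107 ≈ 6.478 minutes.
Fraction remaining = 4.04/10.3 ≈ 0.39223.
n = log₂(10.3/4.04) = ln(2.5495)/ln 2 ≈ 1.3502 half-lives.
t = n × t½ = 1.3502 × 6.478 ≈ 8.7467 minutes.

9 minutes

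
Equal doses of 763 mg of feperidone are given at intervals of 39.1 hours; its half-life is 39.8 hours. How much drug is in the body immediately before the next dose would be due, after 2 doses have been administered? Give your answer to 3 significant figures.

582 mg

The 2 doses were given 78.2, 39.1 hours ago.
Total = 763·(1/2)^(78.2/39.8) + 763·(1/2)^(39.1/39.8)
      = 195.46 + 386.18 ≈ 581.64 mg.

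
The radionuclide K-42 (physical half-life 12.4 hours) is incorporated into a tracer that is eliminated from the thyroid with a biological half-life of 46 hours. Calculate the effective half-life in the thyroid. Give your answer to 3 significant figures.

9.77 hours

1/t_eff = 1/t_phys + 1/t_biol = 1/12.4 + 1/46 = 0.10238 per hour.
t_eff = 12.4 × 46 / (12.4 + 46) ≈ 9.7671 hours.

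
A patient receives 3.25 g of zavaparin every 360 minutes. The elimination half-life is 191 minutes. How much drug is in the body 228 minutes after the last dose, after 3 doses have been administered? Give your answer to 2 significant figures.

1.9 g

The 3 doses were given 948, 588, 228 minutes ago.
Total = 3.25·(1/2)^(948/191) + 3.25·(1/2)^(588/191) + 3.25·(1/2)^(228/191)
      = 0.10418 + 0.38473 + 1.4208 ≈ 1.9097 g.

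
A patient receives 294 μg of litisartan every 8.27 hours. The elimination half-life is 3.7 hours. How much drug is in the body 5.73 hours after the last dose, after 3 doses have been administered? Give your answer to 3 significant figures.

126 μg

The 3 doses were given 22.27, 14, 5.73 hours ago.
Total = 294·(1/2)^(22.27/3.7) + 294·(1/2)^(14/3.7) + 294·(1/2)^(5.73/3.7)
      = 4.5339 + 21.346 + 100.5 ≈ 126.38 μg.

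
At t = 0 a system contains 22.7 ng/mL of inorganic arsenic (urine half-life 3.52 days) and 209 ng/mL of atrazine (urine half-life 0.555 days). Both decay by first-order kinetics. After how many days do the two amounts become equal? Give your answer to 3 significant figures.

2.11 days

Set 22.7·(1/2)^(t/3.52) = 209·(1/2)^(t/0.555).
Taking log₂: log₂(22.7/209) = t·(1/3.52 − 1/0.555).
log₂(0.10861) = -3.2027; 1/3.52 − 1/0.555 = -1.5177.
t = -3.2027 / -1.5177 ≈ 2.1102 days.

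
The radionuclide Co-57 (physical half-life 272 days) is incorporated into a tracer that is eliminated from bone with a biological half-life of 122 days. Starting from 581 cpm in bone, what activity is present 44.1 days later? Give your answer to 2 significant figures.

1/t_eff = 1/t_phys + 1/t_biol = 1/272 + 1/122 = 0.011873 per day.
t_eff = 272 × 122 / (272 + 122) ≈ 84.223 days.
Remaining = 581 × (1/2)^(44.1/84.223) = 581 × (1/2)^0.52361 ≈ 404.16 cpm.

400 cpm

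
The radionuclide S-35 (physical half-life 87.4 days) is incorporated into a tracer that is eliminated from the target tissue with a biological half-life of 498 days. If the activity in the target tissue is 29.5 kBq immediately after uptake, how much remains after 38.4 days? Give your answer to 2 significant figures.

21 kBq

1/t_eff = 1/t_phys + 1/t_biol = 1/87.4 + 1/498 = 0.01345 per day.
t_eff = 87.4 × 498 / (87.4 + 498) ≈ 74.351 days.
Remaining = 29.5 × (1/2)^(38.4/74.351) = 29.5 × (1/2)^0.51647 ≈ 20.623 kBq.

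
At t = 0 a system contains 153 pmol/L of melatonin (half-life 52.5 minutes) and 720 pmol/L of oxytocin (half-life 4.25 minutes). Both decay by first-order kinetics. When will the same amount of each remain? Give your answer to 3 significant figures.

10.3 minutes

Set 153·(1/2)^(t/52.5) = 720·(1/2)^(t/4.25).
Taking log₂: log₂(153/720) = t·(1/52.5 − 1/4.25).
log₂(0.2125) = -2.2345; 1/52.5 − 1/4.25 = -0.21625.
t = -2.2345 / -0.21625 ≈ 10.333 minutes.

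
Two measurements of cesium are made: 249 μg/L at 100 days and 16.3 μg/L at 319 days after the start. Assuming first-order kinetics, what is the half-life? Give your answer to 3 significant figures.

Over Δt = 319 − 100 = 219 days, the level fell by a factor of 249/16.3 ≈ 15.276.
n = log₂(15.276) ≈ 3.9332 half-lives, so t½ = 219/3.9332 ≈ 55.68 days.

55.7 days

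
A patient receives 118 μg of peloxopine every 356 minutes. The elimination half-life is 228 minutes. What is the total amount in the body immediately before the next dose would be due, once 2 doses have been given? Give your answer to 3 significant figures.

53.5 μg

The 2 doses were given 712, 356 minutes ago.
Total = 118·(1/2)^(712/228) + 118·(1/2)^(356/228)
      = 13.546 + 39.981 ≈ 53.527 μg.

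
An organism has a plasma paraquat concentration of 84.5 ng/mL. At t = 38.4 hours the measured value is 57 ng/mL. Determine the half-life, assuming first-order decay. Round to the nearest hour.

A/A₀ = 57/84.5 ≈ 0.67456.
n = log₂(1.4825) ≈ 0.56799 half-lives elapsed in 38.4 hours.
t½ = 38.4/0.56799 ≈ 67.607 hours.

68 hours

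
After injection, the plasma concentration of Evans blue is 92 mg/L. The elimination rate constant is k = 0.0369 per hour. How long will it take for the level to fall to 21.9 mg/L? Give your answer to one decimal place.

t½ = ln 2 / k = 0.69315 / 0.0369 ≈ 18.784 hours.
Fraction remaining = 21.9/92 ≈ 0.23804.
n = log₂(92/21.9) = ln(4.2009)/ln 2 ≈ 2.0707 half-lives.
t = n × t½ = 2.0707 × 18.784 ≈ 38.897 hours.

38.9 hours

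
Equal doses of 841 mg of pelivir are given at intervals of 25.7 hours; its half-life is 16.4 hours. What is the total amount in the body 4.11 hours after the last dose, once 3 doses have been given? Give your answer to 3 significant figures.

1030 mg

The 3 doses were given 55.51, 29.81, 4.11 hours ago.
Total = 841·(1/2)^(55.51/16.4) + 841·(1/2)^(29.81/16.4) + 841·(1/2)^(4.11/16.4)
      = 80.516 + 238.57 + 706.9 ≈ 1026 mg.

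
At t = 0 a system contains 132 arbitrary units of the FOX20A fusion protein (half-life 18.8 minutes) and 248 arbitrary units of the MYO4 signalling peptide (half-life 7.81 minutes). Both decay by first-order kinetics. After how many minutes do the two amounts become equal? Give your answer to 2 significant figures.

Set 132·(1/2)^(t/18.8) = 248·(1/2)^(t/7.81).
Taking log₂: log₂(132/248) = t·(1/18.8 − 1/7.81).
log₂(0.53226) = -0.9098; 1/18.8 − 1/7.81 = -0.074849.
t = -0.9098 / -0.074849 ≈ 12.155 minutes.

12 minutes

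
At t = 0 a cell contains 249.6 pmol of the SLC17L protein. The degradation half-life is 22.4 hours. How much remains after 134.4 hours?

3.9 pmol

Elapsed time is 6 half-lives (134.4/22.4).
Each half-life halves the amount: 249.6 × (1/2)^6 = 249.6/64 = 3.9 pmol.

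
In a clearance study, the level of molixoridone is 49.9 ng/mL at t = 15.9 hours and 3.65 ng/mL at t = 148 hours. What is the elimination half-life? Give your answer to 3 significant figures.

35.0 hours

Over Δt = 148 − 15.9 = 132.1 hours, the level fell by a factor of 49.9/3.65 ≈ 13.671.
n = log₂(13.671) ≈ 3.7731 half-lives, so t½ = 132.1/3.7731 ≈ 35.011 hours.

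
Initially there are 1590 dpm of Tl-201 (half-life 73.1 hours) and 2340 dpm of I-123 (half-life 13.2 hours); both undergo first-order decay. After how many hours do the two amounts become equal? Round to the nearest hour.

9 hours

Set 1590·(1/2)^(t/73.1) = 2340·(1/2)^(t/13.2).
Taking log₂: log₂(1590/2340) = t·(1/73.1 − 1/13.2).
log₂(0.67949) = -0.55748; 1/73.1 − 1/13.2 = -0.062078.
t = -0.55748 / -0.062078 ≈ 8.9804 hours.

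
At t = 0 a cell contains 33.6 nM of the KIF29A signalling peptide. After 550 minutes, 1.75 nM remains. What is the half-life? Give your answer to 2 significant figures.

130 minutes

A/A₀ = 1.75/33.6 ≈ 0.052083.
n = log₂(19.2) ≈ 4.263 half-lives elapsed in 550 minutes.
t½ = 550/4.263 ≈ 129.02 minutes.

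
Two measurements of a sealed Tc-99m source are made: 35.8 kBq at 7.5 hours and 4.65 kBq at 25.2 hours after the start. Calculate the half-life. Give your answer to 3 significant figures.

Over Δt = 25.2 − 7.5 = 17.7 hours, the level fell by a factor of 35.8/4.65 ≈ 7.6989.
n = log₂(7.6989) ≈ 2.9447 half-lives, so t½ = 17.7/2.9447 ≈ 6.0109 hours.

6.01 hours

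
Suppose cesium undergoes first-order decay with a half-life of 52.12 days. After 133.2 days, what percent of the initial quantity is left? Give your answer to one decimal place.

n = 133.2/52.12 ≈ 2.5556 half-lives.
Fraction remaining = (1/2)^2.5556 ≈ 0.17009, i.e. 17.009%.

17.0%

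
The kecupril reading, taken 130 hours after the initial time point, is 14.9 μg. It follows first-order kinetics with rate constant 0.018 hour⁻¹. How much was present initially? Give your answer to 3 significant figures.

155 μg

t½ = ln 2 / k = 0.69315 / 0.018 ≈ 38.508 hours.
Number of half-lives elapsed: n = 130/38.508 ≈ 3.3759.
A₀ = A × 2^n = 14.9 × 2^3.3759 = 14.9 × 10.381 ≈ 154.68 μg.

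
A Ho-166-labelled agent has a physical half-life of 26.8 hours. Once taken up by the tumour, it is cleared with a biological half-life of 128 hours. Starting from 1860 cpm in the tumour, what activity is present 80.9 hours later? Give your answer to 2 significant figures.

1/t_eff = 1/t_phys + 1/t_biol = 1/26.8 + 1/128 = 0.045126 per hour.
t_eff = 26.8 × 128 / (26.8 + 128) ≈ 22.16 hours.
Remaining = 1860 × (1/2)^(80.9/22.16) = 1860 × (1/2)^3.6507 ≈ 148.1 cpm.

150 cpm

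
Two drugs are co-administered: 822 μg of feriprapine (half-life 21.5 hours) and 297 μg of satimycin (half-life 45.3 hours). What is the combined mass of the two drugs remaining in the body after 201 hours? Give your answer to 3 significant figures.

feriprapine: 822 × (1/2)^(201/21.5) = 822 × (1/2)^9.3488 ≈ 1.2606 μg.
satimycin: 297 × (1/2)^(201/45.3) = 297 × (1/2)^4.4371 ≈ 13.711 μg.
Total = 1.2606 + 13.711 ≈ 14.971 μg.

15.0 μg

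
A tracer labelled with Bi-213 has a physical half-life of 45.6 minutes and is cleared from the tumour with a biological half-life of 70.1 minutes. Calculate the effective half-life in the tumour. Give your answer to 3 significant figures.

27.6 minutes

1/t_eff = 1/t_phys + 1/t_biol = 1/45.6 + 1/70.1 = 0.036195 per minute.
t_eff = 45.6 × 70.1 / (45.6 + 70.1) ≈ 27.628 minutes.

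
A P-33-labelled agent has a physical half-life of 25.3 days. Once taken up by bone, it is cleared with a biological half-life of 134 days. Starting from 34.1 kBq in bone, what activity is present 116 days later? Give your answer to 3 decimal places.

1/t_eff = 1/t_phys + 1/t_biol = 1/25.3 + 1/134 = 0.046988 per day.
t_eff = 25.3 × 134 / (25.3 + 134) ≈ 21.282 days.
Remaining = 34.1 × (1/2)^(116/21.282) = 34.1 × (1/2)^5.4507 ≈ 0.77973 kBq.

0.780 kBq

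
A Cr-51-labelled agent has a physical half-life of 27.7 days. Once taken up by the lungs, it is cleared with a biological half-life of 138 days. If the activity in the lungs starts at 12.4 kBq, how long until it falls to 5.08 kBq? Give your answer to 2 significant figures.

30 days

1/t_eff = 1/t_phys + 1/t_biol = 1/27.7 + 1/138 = 0.043347 per day.
t_eff = 27.7 × 138 / (27.7 + 138) ≈ 23.069 days.
n = log₂(12.4/5.08) ≈ 1.2874; t = 1.2874 × 23.069 ≈ 29.7 days.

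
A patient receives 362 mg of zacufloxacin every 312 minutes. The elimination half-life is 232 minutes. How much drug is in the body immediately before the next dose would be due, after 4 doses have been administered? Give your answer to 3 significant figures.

The 4 doses were given 1248, 936, 624, 312 minutes ago.
Total = 362·(1/2)^(1248/232) + 362·(1/2)^(936/232) + 362·(1/2)^(624/232) + 362·(1/2)^(312/232)
      = 8.6971 + 22.091 + 56.11 + 142.52 ≈ 229.42 mg.

229 mg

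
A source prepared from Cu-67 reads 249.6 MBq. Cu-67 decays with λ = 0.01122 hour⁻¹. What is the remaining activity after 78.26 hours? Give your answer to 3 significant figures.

104 MBq

t½ = ln 2 / λ = 0.69315 / 0.01122 ≈ 61.778 hours.
Number of half-lives: n = 78.26/61.778 ≈ 1.2668.
Remaining = 249.6 × (1/2)^1.2668 = 249.6 × 0.41558 ≈ 103.73 MBq.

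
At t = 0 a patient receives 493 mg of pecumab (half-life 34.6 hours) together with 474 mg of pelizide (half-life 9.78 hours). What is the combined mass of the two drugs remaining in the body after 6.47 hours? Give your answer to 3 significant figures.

733 mg

pecumab: 493 × (1/2)^(6.47/34.6) = 493 × (1/2)^0.18699 ≈ 433.07 mg.
pelizide: 474 × (1/2)^(6.47/9.78) = 474 × (1/2)^0.66155 ≈ 299.66 mg.
Total = 433.07 + 299.66 ≈ 732.73 mg.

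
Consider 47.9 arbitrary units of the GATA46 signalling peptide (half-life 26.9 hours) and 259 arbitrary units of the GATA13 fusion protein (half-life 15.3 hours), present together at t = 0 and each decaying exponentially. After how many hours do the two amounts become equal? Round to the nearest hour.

86 hours

Set 47.9·(1/2)^(t/26.9) = 259·(1/2)^(t/15.3).
Taking log₂: log₂(47.9/259) = t·(1/26.9 − 1/15.3).
log₂(0.18494) = -2.4349; 1/26.9 − 1/15.3 = -0.028185.
t = -2.4349 / -0.028185 ≈ 86.389 hours.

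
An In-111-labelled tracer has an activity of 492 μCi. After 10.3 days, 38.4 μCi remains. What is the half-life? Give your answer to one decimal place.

2.8 days

A/A₀ = 38.4/492 ≈ 0.078049.
n = log₂(12.812) ≈ 3.6795 half-lives elapsed in 10.3 days.
t½ = 10.3/3.6795 ≈ 2.7993 days.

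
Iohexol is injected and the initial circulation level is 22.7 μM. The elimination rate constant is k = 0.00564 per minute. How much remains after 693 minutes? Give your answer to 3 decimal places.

0.456 μM

t½ = ln 2 / k = 0.69315 / 0.00564 ≈ 122.9 minutes.
Number of half-lives: n = 693/122.9 ≈ 5.6388.
Remaining = 22.7 × (1/2)^5.6388 = 22.7 × 0.02007 ≈ 0.45559 μM.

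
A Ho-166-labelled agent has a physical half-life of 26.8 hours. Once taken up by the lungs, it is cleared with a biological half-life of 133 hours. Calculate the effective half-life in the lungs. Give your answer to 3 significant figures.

1/t_eff = 1/t_phys + 1/t_biol = 1/26.8 + 1/133 = 0.044832 per hour.
t_eff = 26.8 × 133 / (26.8 + 133) ≈ 22.305 hours.

22.3 hours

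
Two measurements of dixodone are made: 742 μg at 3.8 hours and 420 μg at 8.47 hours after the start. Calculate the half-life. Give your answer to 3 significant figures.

5.69 hours

Over Δt = 8.47 − 3.8 = 4.67 hours, the level fell by a factor of 742/420 ≈ 1.7667.
n = log₂(1.7667) ≈ 0.82103 half-lives, so t½ = 4.67/0.82103 ≈ 5.688 hours.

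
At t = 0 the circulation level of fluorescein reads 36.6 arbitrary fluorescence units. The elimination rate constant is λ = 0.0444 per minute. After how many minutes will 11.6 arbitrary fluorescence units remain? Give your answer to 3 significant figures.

25.9 minutes

t½ = ln 2 / λ = 0.69315 / 0.0444 ≈ 15.611 minutes.
Fraction remaining = 11.6/36.6 ≈ 0.31694.
n = log₂(36.6/11.6) = ln(3.1552)/ln 2 ≈ 1.6577 half-lives.
t = n × t½ = 1.6577 × 15.611 ≈ 25.879 minutes.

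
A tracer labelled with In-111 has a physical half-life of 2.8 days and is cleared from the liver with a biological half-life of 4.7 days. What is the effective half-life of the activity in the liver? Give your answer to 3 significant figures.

1/t_eff = 1/t_phys + 1/t_biol = 1/2.8 + 1/4.7 = 0.56991 per day.
t_eff = 2.8 × 4.7 / (2.8 + 4.7) ≈ 1.7547 days.

1.75 days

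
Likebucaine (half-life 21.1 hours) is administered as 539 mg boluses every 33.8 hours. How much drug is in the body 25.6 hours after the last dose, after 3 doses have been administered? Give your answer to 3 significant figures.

334 mg

The 3 doses were given 93.2, 59.4, 25.6 hours ago.
Total = 539·(1/2)^(93.2/21.1) + 539·(1/2)^(59.4/21.1) + 539·(1/2)^(25.6/21.1)
      = 25.23 + 76.584 + 232.47 ≈ 334.28 mg.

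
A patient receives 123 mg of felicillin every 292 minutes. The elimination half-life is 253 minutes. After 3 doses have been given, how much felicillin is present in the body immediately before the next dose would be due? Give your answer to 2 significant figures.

91 mg

The 3 doses were given 876, 584, 292 minutes ago.
Total = 123·(1/2)^(876/253) + 123·(1/2)^(584/253) + 123·(1/2)^(292/253)
      = 11.158 + 24.833 + 55.268 ≈ 91.26 mg.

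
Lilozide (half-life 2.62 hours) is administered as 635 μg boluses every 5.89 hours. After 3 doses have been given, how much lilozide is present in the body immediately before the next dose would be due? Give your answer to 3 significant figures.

The 3 doses were given 17.67, 11.78, 5.89 hours ago.
Total = 635·(1/2)^(17.67/2.62) + 635·(1/2)^(11.78/2.62) + 635·(1/2)^(5.89/2.62)
      = 5.923 + 28.138 + 133.67 ≈ 167.73 μg.

168 μg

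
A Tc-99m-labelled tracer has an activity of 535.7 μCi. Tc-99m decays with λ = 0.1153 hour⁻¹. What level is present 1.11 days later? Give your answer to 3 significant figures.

t½ = ln 2 / λ = 0.69315 / 0.1153 ≈ 6.0117 hours.
Convert the elapsed time: 1.11 days = 26.64 hours.
Number of half-lives: n = 26.64/6.0117 ≈ 4.4314.
Remaining = 535.7 × (1/2)^4.4314 = 535.7 × 0.046347 ≈ 24.828 μCi.

24.8 μCi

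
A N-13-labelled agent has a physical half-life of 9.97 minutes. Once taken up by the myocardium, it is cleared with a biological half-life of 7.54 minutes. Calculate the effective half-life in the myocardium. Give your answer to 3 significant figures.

1/t_eff = 1/t_phys + 1/t_biol = 1/9.97 + 1/7.54 = 0.23293 per minute.
t_eff = 9.97 × 7.54 / (9.97 + 7.54) ≈ 4.2932 minutes.

4.29 minutes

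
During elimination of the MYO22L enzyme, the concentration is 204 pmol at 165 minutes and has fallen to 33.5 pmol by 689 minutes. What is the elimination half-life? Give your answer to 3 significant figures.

201 minutes

Over Δt = 689 − 165 = 524 minutes, the level fell by a factor of 204/33.5 ≈ 6.0896.
n = log₂(6.0896) ≈ 2.6063 half-lives, so t½ = 524/2.6063 ≈ 201.05 minutes.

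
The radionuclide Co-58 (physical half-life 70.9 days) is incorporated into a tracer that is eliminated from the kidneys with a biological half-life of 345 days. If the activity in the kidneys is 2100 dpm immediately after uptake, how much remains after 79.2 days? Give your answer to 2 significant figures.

830 dpm

1/t_eff = 1/t_phys + 1/t_biol = 1/70.9 + 1/345 = 0.017003 per day.
t_eff = 70.9 × 345 / (70.9 + 345) ≈ 58.813 days.
Remaining = 2100 × (1/2)^(79.2/58.813) = 2100 × (1/2)^1.3466 ≈ 825.74 dpm.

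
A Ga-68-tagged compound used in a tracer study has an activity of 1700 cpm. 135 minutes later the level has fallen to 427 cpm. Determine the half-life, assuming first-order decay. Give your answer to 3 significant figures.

A/A₀ = 427/1700 ≈ 0.25118.
n = log₂(3.9813) ≈ 1.9932 half-lives elapsed in 135 minutes.
t½ = 135/1.9932 ≈ 67.729 minutes.

67.7 minutes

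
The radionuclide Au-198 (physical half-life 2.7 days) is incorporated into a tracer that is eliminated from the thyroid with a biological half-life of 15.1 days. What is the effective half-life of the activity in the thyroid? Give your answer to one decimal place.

2.3 days

1/t_eff = 1/t_phys + 1/t_biol = 1/2.7 + 1/15.1 = 0.4366 per day.
t_eff = 2.7 × 15.1 / (2.7 + 15.1) ≈ 2.2904 days.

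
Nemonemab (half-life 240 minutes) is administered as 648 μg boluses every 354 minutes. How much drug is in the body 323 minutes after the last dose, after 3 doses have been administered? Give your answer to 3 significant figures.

The 3 doses were given 1031, 677, 323 minutes ago.
Total = 648·(1/2)^(1031/240) + 648·(1/2)^(677/240) + 648·(1/2)^(323/240)
      = 32.991 + 91.711 + 254.94 ≈ 379.64 μg.

380 μg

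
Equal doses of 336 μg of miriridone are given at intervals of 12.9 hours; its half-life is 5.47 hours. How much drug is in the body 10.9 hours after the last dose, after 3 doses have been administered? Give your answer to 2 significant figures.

100 μg

The 3 doses were given 36.7, 23.8, 10.9 hours ago.
Total = 336·(1/2)^(36.7/5.47) + 336·(1/2)^(23.8/5.47) + 336·(1/2)^(10.9/5.47)
      = 3.2109 + 16.465 + 84.427 ≈ 104.1 μg.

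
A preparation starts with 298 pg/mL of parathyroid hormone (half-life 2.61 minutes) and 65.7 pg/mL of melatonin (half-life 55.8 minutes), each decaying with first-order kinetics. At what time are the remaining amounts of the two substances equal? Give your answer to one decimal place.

Set 298·(1/2)^(t/2.61) = 65.7·(1/2)^(t/55.8).
Taking log₂: log₂(298/65.7) = t·(1/2.61 − 1/55.8).
log₂(4.5358) = 2.1813; 1/2.61 − 1/55.8 = 0.36522.
t = 2.1813 / 0.36522 ≈ 5.9727 minutes.

6.0 minutes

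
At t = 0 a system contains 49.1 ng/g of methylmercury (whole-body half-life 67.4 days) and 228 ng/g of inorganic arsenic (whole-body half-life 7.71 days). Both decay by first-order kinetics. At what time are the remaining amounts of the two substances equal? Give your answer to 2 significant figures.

19 days

Set 49.1·(1/2)^(t/67.4) = 228·(1/2)^(t/7.71).
Taking log₂: log₂(49.1/228) = t·(1/67.4 − 1/7.71).
log₂(0.21535) = -2.2152; 1/67.4 − 1/7.71 = -0.11486.
t = -2.2152 / -0.11486 ≈ 19.286 days.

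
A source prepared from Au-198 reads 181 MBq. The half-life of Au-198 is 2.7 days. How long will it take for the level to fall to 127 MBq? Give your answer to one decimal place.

Fraction remaining = 127/181 ≈ 0.70166.
n = log₂(181/127) = ln(1.4252)/ln 2 ≈ 0.51116 half-lives.
t = n × t½ = 0.51116 × 2.7 ≈ 1.3801 days.

1.4 days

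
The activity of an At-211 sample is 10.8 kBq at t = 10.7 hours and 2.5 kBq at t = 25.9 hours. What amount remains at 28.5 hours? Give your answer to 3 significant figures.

Over Δt = 25.9 − 10.7 = 15.2 hours, the level fell by a factor of 10.8/2.5 ≈ 4.32.
n = log₂(4.32) ≈ 2.111 half-lives, so t½ = 15.2/2.111 ≈ 7.2003 hours.
From t = 25.9 to t = 28.5: 2.5 × (1/2)^((28.5−25.9)/7.2003) ≈ 1.9464 kBq.

1.95 kBq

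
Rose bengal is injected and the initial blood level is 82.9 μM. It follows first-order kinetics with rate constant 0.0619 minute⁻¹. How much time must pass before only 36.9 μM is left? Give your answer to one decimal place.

13.1 minutes

t½ = ln 2 / k = 0.69315 / 0.0619 ≈ 11.198 minutes.
Fraction remaining = 36.9/82.9 ≈ 0.44511.
n = log₂(82.9/36.9) = ln(2.2466)/ln 2 ≈ 1.1678 half-lives.
t = n × t½ = 1.1678 × 11.198 ≈ 13.076 minutes.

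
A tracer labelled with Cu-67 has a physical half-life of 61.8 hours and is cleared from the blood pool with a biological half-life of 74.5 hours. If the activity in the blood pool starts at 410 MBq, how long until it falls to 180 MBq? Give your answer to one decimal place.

40.1 hours

1/t_eff = 1/t_phys + 1/t_biol = 1/61.8 + 1/74.5 = 0.029604 per hour.
t_eff = 61.8 × 74.5 / (61.8 + 74.5) ≈ 33.779 hours.
n = log₂(410/180) ≈ 1.1876; t = 1.1876 × 33.779 ≈ 40.117 hours.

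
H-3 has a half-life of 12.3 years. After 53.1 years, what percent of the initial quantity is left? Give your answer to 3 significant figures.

5.02%

n = 53.1/12.3 ≈ 4.3171 half-lives.
Fraction remaining = (1/2)^4.3171 ≈ 0.050169, i.e. 5.0169%.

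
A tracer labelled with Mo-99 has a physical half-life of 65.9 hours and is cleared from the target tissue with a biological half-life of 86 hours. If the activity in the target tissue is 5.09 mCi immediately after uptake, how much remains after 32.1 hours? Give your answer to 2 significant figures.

1/t_eff = 1/t_phys + 1/t_biol = 1/65.9 + 1/86 = 0.026802 per hour.
t_eff = 65.9 × 86 / (65.9 + 86) ≈ 37.31 hours.
Remaining = 5.09 × (1/2)^(32.1/37.31) = 5.09 × (1/2)^0.86036 ≈ 2.8037 mCi.

2.8 mCi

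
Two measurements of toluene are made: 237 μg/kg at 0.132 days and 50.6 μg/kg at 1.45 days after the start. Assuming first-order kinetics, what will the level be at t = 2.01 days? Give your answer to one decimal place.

Over Δt = 1.45 − 0.132 = 1.318 days, the level fell by a factor of 237/50.6 ≈ 4.6838.
n = log₂(4.6838) ≈ 2.2277 half-lives, so t½ = 1.318/2.2277 ≈ 0.59165 days.
From t = 1.45 to t = 2.01: 50.6 × (1/2)^((2.01−1.45)/0.59165) ≈ 26.256 μg/kg.

26.3 μg/kg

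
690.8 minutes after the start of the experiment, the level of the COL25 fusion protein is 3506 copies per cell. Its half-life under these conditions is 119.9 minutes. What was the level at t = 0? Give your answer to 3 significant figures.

Number of half-lives elapsed: n = 690.8/119.9 ≈ 5.7615.
A₀ = A × 2^n = 3506 × 2^5.7615 = 3506 × 54.247 ≈ 190190 copies per cell.

190000 copies per cell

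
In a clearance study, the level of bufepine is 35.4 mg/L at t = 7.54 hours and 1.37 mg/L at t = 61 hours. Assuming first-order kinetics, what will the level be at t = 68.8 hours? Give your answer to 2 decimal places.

Over Δt = 61 − 7.54 = 53.46 hours, the level fell by a factor of 35.4/1.37 ≈ 25.839.
n = log₂(25.839) ≈ 4.6915 half-lives, so t½ = 53.46/4.6915 ≈ 11.395 hours.
From t = 61 to t = 68.8: 1.37 × (1/2)^((68.8−61)/11.395) ≈ 0.85244 mg/L.

0.85 mg/L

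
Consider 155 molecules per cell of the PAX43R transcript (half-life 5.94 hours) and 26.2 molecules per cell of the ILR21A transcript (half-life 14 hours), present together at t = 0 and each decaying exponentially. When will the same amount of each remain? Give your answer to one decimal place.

Set 155·(1/2)^(t/5.94) = 26.2·(1/2)^(t/14).
Taking log₂: log₂(155/26.2) = t·(1/5.94 − 1/14).
log₂(5.916) = 2.5646; 1/5.94 − 1/14 = 0.096922.
t = 2.5646 / 0.096922 ≈ 26.461 hours.

26.5 hours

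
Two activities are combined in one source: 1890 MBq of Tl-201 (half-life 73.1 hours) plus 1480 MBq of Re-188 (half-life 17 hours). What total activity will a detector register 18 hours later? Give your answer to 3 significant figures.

2300 MBq

Tl-201: 1890 × (1/2)^(18/73.1) = 1890 × (1/2)^0.24624 ≈ 1593.4 MBq.
Re-188: 1480 × (1/2)^(18/17) = 1480 × (1/2)^1.0588 ≈ 710.43 MBq.
Total = 1593.4 + 710.43 ≈ 2303.9 MBq.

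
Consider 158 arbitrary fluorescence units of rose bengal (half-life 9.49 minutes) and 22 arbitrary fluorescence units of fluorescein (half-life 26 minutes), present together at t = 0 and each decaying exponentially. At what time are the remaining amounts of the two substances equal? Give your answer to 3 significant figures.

Set 158·(1/2)^(t/9.49) = 22·(1/2)^(t/26).
Taking log₂: log₂(158/22) = t·(1/9.49 − 1/26).
log₂(7.1818) = 2.8443; 1/9.49 − 1/26 = 0.066913.
t = 2.8443 / 0.066913 ≈ 42.508 minutes.

42.5 minutes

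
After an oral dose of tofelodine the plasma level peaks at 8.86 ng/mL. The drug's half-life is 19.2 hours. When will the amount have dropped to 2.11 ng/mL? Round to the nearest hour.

Fraction remaining = 2.11/8.86 ≈ 0.23815.
n = log₂(8.86/2.11) = ln(4.1991)/ln 2 ≈ 2.0701 half-lives.
t = n × t½ = 2.0701 × 19.2 ≈ 39.745 hours.

40 hours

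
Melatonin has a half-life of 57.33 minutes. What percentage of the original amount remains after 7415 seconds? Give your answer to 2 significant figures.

7415 seconds = 123.583 minutes.
n = 123.583/57.33 ≈ 2.1556 half-lives.
Fraction remaining = (1/2)^2.1556 ≈ 0.22443, i.e. 22.443%.

22%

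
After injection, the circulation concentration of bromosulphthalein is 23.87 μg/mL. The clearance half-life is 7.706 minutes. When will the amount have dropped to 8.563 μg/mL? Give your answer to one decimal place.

11.4 minutes

Fraction remaining = 8.563/23.87 ≈ 0.35873.
n = log₂(23.87/8.563) = ln(2.7876)/ln 2 ≈ 1.479 half-lives.
t = n × t½ = 1.479 × 7.706 ≈ 11.397 minutes.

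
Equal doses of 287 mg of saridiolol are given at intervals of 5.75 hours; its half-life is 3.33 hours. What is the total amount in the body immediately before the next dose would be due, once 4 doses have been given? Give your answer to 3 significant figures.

The 4 doses were given 23, 17.25, 11.5, 5.75 hours ago.
Total = 287·(1/2)^(23/3.33) + 287·(1/2)^(17.25/3.33) + 287·(1/2)^(11.5/3.33) + 287·(1/2)^(5.75/3.33)
      = 2.3916 + 7.9158 + 26.199 + 86.713 ≈ 123.22 mg.

123 mg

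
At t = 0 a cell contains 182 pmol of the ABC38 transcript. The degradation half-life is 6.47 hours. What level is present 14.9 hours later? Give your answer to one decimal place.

Number of half-lives: n = 14.9/6.47 ≈ 2.3029.
Remaining = 182 × (1/2)^2.3029 = 182 × 0.20265 ≈ 36.882 pmol.

36.9 pmol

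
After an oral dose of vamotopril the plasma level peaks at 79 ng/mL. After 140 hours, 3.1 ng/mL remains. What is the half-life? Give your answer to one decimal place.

30.0 hours

A/A₀ = 3.1/79 ≈ 0.039241.
n = log₂(25.484) ≈ 4.6715 half-lives elapsed in 140 hours.
t½ = 140/4.6715 ≈ 29.969 hours.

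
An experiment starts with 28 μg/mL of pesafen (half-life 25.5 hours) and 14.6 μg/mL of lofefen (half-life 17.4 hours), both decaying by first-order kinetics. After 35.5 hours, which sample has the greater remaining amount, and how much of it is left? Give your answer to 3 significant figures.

pesafen: 28 × (1/2)^1.3922 ≈ 10.668 μg/mL.
lofefen: 14.6 × (1/2)^2.0402 ≈ 3.5496 μg/mL.
Pesafen has more remaining, at ≈ 10.668 μg/mL.

pesafen, 10.7 μg/mL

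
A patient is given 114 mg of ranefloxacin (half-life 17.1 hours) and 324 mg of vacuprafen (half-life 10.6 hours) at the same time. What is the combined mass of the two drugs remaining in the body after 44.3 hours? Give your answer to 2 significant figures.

ranefloxacin: 114 × (1/2)^(44.3/17.1) = 114 × (1/2)^2.5906 ≈ 18.925 mg.
vacuprafen: 324 × (1/2)^(44.3/10.6) = 324 × (1/2)^4.1792 ≈ 17.884 mg.
Total = 18.925 + 17.884 ≈ 36.809 mg.

37 mg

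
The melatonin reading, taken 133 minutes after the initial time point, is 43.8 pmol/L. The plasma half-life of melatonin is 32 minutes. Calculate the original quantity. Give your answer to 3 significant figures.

781 pmol/L

Number of half-lives elapsed: n = 133/32 ≈ 4.1562.
A₀ = A × 2^n = 43.8 × 2^4.1562 = 43.8 × 17.83 ≈ 780.96 pmol/L.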